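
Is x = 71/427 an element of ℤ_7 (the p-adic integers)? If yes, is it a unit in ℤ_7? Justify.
x ∉ ℤ_7 (v_7(x) = -1 < 0)

ℤ_7 = {x ∈ ℚ_7 : v_7(x) ≥ 0} and ℤ_7^× = {x ∈ ℤ_7 : v_7(x) = 0}. Here v_7(71/427) = v_7(num) − v_7(den) = -1; compare against these criteria.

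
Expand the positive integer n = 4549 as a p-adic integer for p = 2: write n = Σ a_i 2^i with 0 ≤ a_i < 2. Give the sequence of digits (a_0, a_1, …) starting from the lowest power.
(a_0, a_1, …) = (1, 0, 1, 0, 0, 0, 1, 1, 1, 0, 0, 0, 1)

Repeated division by 2 gives the digits low-to-high: 4549 = 1 + 1·2^2 + 1·2^6 + 1·2^7 + 1·2^8 + 1·2^12. Digit sequence: (1, 0, 1, 0, 0, 0, 1, 1, 1, 0, 0, 0, 1).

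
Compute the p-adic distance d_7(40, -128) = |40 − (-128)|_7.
d_7(40, -128) = 1/7

Step 1 — x − y = 40 − (-128) = 168. Step 2 — v_7(168) = 1 (factor: 168 = (7^1 · 24); the sign does not affect v_p). Step 3 — |x − y|_7 = 7^{-1} = 1/7.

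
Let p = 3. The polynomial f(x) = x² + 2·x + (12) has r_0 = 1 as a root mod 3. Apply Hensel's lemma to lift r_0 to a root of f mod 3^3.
r_2 = 22 (mod 27)

Hensel: r_{i+1} = r_i − f(r_i)·(f′(r_i))^{-1} mod 3^{i+2}, f′(x) = 2x + 2. Iterate:
  r_0 = 1 (mod 3)
  r_1 = 4 (mod 9)
  r_2 = 22 (mod 27)
Final: r = 22 satisfies f(r) ≡ 0 mod 3^3.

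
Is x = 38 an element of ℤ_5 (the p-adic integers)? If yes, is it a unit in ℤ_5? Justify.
x ∈ ℤ_5^× (unit); v_5(x) = 0

ℤ_5 = {x ∈ ℚ_5 : v_5(x) ≥ 0} and ℤ_5^× = {x ∈ ℤ_5 : v_5(x) = 0}. Here v_5(38) = v_5(num) − v_5(den) = 0; compare against these criteria.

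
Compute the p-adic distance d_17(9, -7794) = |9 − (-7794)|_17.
d_17(9, -7794) = 1/289

Step 1 — x − y = 9 − (-7794) = 7803. Step 2 — v_17(7803) = 2 (factor: 7803 = (17^2 · 27); the sign does not affect v_p). Step 3 — |x − y|_17 = 17^{-2} = 1/289.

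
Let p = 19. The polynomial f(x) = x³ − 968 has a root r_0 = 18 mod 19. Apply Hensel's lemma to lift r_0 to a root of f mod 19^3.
r_2 = 1766 (mod 6859)

Hensel: r_{i+1} = r_i − f(r_i)/f′(r_i) mod 19^{i+2}, where f′(x) = 3x². Iterate:
  r_0 = 18 (mod 19)
  r_1 = 322 (mod 361)
  r_2 = 1766 (mod 6859)
Final: r = 1766 with f(r) ≡ 0 mod 19^3.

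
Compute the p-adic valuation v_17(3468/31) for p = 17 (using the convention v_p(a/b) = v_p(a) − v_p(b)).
v_17(3468/31) = 2

Factor powers of 17 from the numerator and denominator of the reduced fraction: 3468 = 17^2 · 12 and 31 = 17^0 · 31. Apply v_p(a/b) = v_p(a) − v_p(b): v_17(3468/31) = 2 − 0 = 2.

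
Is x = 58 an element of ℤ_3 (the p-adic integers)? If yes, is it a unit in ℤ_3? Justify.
x ∈ ℤ_3^× (unit); v_3(x) = 0

ℤ_3 = {x ∈ ℚ_3 : v_3(x) ≥ 0} and ℤ_3^× = {x ∈ ℤ_3 : v_3(x) = 0}. Here v_3(58) = v_3(num) − v_3(den) = 0; compare against these criteria.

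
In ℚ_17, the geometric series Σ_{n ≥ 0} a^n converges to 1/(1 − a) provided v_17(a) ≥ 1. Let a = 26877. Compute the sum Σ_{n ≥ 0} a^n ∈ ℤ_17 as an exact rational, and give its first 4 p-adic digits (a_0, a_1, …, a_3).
Σ a^n = 1/(1 − a) = -1/26876;  first 4 digits = (1, 0, 8, 5)

v_17(a) = 2 ≥ 1, so the series converges in ℤ_17 to 1/(1 − a) = 1/(1 − 26877) = -1/26876. Expand this rational in ℤ_17: compute digits iteratively via d_i = x_i mod 17, x_{i+1} = (x_i − d_i)/17. The first 4 digits are (1, 0, 8, 5).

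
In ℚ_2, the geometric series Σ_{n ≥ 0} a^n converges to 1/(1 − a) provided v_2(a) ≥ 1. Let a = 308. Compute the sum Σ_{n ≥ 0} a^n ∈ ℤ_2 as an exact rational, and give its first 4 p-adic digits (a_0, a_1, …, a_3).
Σ a^n = 1/(1 − a) = -1/307;  first 4 digits = (1, 0, 1, 0)

v_2(a) = 2 ≥ 1, so the series converges in ℤ_2 to 1/(1 − a) = 1/(1 − 308) = -1/307. Expand this rational in ℤ_2: compute digits iteratively via d_i = x_i mod 2, x_{i+1} = (x_i − d_i)/2. The first 4 digits are (1, 0, 1, 0).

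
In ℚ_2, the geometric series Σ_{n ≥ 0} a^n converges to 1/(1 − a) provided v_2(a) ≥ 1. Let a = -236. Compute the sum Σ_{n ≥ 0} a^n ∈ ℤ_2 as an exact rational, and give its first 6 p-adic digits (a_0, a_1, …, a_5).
Σ a^n = 1/(1 − a) = 1/237;  first 6 digits = (1, 0, 1, 0, 0, 1)

v_2(a) = 2 ≥ 1, so the series converges in ℤ_2 to 1/(1 − a) = 1/(1 − (-236)) = 1/237. Expand this rational in ℤ_2: compute digits iteratively via d_i = x_i mod 2, x_{i+1} = (x_i − d_i)/2. The first 6 digits are (1, 0, 1, 0, 0, 1).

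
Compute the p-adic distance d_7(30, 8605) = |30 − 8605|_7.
d_7(30, 8605) = 1/343

Step 1 — x − y = 30 − 8605 = -8575. Step 2 — v_7(-8575) = 3 (factor: -8575 = −(7^3 · 25); the sign does not affect v_p). Step 3 — |x − y|_7 = 7^{-3} = 1/343.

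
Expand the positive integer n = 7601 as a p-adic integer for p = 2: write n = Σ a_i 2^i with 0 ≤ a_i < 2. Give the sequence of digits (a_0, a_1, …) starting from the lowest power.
(a_0, a_1, …) = (1, 0, 0, 0, 1, 1, 0, 1, 1, 0, 1, 1, 1)

Repeated division by 2 gives the digits low-to-high: 7601 = 1 + 1·2^4 + 1·2^5 + 1·2^7 + 1·2^8 + 1·2^10 + 1·2^11 + 1·2^12. Digit sequence: (1, 0, 0, 0, 1, 1, 0, 1, 1, 0, 1, 1, 1).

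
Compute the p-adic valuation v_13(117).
v_13(117) = 1

v_13(n) is the largest exponent k such that 13^k divides n. Factor out: 117 = 13^1 · 9. (Sign doesn't affect v_p.) So v_13(117) = 1.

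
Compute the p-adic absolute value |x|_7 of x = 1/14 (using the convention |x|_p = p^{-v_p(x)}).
|1/14|_7 = 7

Step 1 — compute v_7(x) by factoring powers of 7 out of the numerator and denominator: v_7(1/14) = -1. Step 2 — apply |x|_p = p^{-v_p(x)} = 7^{1} = 7.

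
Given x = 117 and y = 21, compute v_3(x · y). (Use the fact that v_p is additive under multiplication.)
v_3(2457) = 3

v_p(x) = 2 (factor: 117 = 3^2 · 13); v_p(y) = 1 (factor: 21 = 3^1 · 7). Additivity: v_p(xy) = v_p(x) + v_p(y) = 2 + 1 = 3. (Direct check: xy = 2457 = 3^3 · (91).)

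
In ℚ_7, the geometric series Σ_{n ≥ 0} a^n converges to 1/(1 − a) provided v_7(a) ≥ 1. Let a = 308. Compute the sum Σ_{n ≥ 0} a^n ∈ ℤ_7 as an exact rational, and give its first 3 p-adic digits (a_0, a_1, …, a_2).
Σ a^n = 1/(1 − a) = -1/307;  first 3 digits = (1, 2, 3)

v_7(a) = 1 ≥ 1, so the series converges in ℤ_7 to 1/(1 − a) = 1/(1 − 308) = -1/307. Expand this rational in ℤ_7: compute digits iteratively via d_i = x_i mod 7, x_{i+1} = (x_i − d_i)/7. The first 3 digits are (1, 2, 3).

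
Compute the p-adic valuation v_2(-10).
v_2(-10) = 1

v_2(n) is the largest exponent k such that 2^k divides n. Factor out: -10 = -2^1 · 5. (Sign doesn't affect v_p.) So v_2(-10) = 1.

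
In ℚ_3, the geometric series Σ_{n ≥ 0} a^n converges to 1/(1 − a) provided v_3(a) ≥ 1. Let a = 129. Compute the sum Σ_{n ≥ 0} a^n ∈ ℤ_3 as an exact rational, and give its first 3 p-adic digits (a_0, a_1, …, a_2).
Σ a^n = 1/(1 − a) = -1/128;  first 3 digits = (1, 1, 0)

v_3(a) = 1 ≥ 1, so the series converges in ℤ_3 to 1/(1 − a) = 1/(1 − 129) = -1/128. Expand this rational in ℤ_3: compute digits iteratively via d_i = x_i mod 3, x_{i+1} = (x_i − d_i)/3. The first 3 digits are (1, 1, 0).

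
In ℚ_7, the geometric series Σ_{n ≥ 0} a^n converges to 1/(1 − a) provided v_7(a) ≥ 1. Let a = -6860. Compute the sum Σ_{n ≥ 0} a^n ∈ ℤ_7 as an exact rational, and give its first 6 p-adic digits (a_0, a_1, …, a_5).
Σ a^n = 1/(1 − a) = 1/6861;  first 6 digits = (1, 0, 0, 1, 4, 6)

v_7(a) = 3 ≥ 1, so the series converges in ℤ_7 to 1/(1 − a) = 1/(1 − (-6860)) = 1/6861. Expand this rational in ℤ_7: compute digits iteratively via d_i = x_i mod 7, x_{i+1} = (x_i − d_i)/7. The first 6 digits are (1, 0, 0, 1, 4, 6).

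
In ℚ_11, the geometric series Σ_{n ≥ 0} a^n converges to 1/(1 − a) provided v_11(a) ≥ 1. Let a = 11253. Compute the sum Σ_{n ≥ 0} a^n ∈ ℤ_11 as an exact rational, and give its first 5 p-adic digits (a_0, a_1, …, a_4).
Σ a^n = 1/(1 − a) = -1/11252;  first 5 digits = (1, 0, 5, 8, 3)

v_11(a) = 2 ≥ 1, so the series converges in ℤ_11 to 1/(1 − a) = 1/(1 − 11253) = -1/11252. Expand this rational in ℤ_11: compute digits iteratively via d_i = x_i mod 11, x_{i+1} = (x_i − d_i)/11. The first 5 digits are (1, 0, 5, 8, 3).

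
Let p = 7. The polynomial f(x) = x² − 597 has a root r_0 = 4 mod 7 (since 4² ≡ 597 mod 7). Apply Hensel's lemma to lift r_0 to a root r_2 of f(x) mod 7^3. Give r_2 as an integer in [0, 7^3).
r_2 = 242 (mod 343)

Hensel's recurrence: r_{i+1} = r_i − f(r_i)·(f′(r_i))^{-1} mod 7^{i+2}, with f′(x) = 2x. Iterate:
  r_0 = 4 (mod 7)
  r_1 = 46 (mod 49)
  r_2 = 242 (mod 343)
Final: r_2 = 242, and one checks f(r_2) ≡ 0 mod 7^3.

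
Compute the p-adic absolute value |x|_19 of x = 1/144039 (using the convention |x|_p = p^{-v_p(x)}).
|1/144039|_19 = 6859

Step 1 — compute v_19(x) by factoring powers of 19 out of the numerator and denominator: v_19(1/144039) = -3. Step 2 — apply |x|_p = p^{-v_p(x)} = 19^{3} = 6859.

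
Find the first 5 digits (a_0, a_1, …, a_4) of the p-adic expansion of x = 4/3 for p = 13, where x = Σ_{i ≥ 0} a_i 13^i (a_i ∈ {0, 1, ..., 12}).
(a_0, …, a_4) = (10, 8, 8, 8, 8)

v_13(4/3) = 0 (numerator and denominator both coprime to 13), so x ∈ ℤ_13^×. Compute digits iteratively via a_i = x_i mod 13, x_{i+1} = (x_i − a_i)/13, with x_0 = x:
  x_0 = 4/3;  a_0 = 10;  x_1 = (x_0 − 10)/13 = -2/3
  x_1 = -2/3;  a_1 = 8;  x_2 = (x_1 − 8)/13 = -2/3
  x_2 = -2/3;  a_2 = 8;  x_3 = (x_2 − 8)/13 = -2/3
  x_3 = -2/3;  a_3 = 8;  x_4 = (x_3 − 8)/13 = -2/3
  x_4 = -2/3;  a_4 = 8;  x_5 = (x_4 − 8)/13 = -2/3
Digits: (10, 8, 8, 8, 8).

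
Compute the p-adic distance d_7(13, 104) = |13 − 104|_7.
d_7(13, 104) = 1/7

Step 1 — x − y = 13 − 104 = -91. Step 2 — v_7(-91) = 1 (factor: -91 = −(7^1 · 13); the sign does not affect v_p). Step 3 — |x − y|_7 = 7^{-1} = 1/7.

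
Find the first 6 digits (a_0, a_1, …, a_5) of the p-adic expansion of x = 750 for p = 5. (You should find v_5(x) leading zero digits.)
(a_0, …, a_5) = (0, 0, 0, 1, 1, 0)

v_5(750) = 3, so a_0 = ... = a_2 = 0. Factor out: x = 5^3 · u with u = 6 a unit in ℤ_5. Expand u iteratively via a_{v+i} = u_i mod 5, u_{i+1} = (u_i − a_{v+i})/5:
  u_0 = 6;  a_3 = 1;  u_1 = (u_0 − 1)/5 = 1
  u_1 = 1;  a_4 = 1;  u_2 = (u_1 − 1)/5 = 0
  u_2 = 0;  a_5 = 0;  u_3 = (u_2 − 0)/5 = 0
Digits: (0, 0, 0, 1, 1, 0).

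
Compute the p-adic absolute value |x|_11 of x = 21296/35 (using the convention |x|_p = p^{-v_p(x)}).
|21296/35|_11 = 1/1331

Step 1 — compute v_11(x) by factoring powers of 11 out of the numerator and denominator: v_11(21296/35) = 3. Step 2 — apply |x|_p = p^{-v_p(x)} = 11^{-3} = 1/1331.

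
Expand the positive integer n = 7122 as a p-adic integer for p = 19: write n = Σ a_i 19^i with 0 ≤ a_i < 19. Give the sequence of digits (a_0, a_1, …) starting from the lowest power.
(a_0, a_1, …) = (16, 13, 0, 1)

Repeated division by 19 gives the digits low-to-high: 7122 = 16 + 13·19^1 + 1·19^3. Digit sequence: (16, 13, 0, 1).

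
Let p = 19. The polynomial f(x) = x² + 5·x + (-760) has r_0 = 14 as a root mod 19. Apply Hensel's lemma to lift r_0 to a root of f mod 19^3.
r_2 = 3092 (mod 6859)

Hensel: r_{i+1} = r_i − f(r_i)·(f′(r_i))^{-1} mod 19^{i+2}, f′(x) = 2x + 5. Iterate:
  r_0 = 14 (mod 19)
  r_1 = 204 (mod 361)
  r_2 = 3092 (mod 6859)
Final: r = 3092 satisfies f(r) ≡ 0 mod 19^3.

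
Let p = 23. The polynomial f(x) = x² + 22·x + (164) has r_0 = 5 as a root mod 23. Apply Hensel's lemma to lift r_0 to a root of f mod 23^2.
r_1 = 442 (mod 529)

Hensel: r_{i+1} = r_i − f(r_i)·(f′(r_i))^{-1} mod 23^{i+2}, f′(x) = 2x + 22. Iterate:
  r_0 = 5 (mod 23)
  r_1 = 442 (mod 529)
Final: r = 442 satisfies f(r) ≡ 0 mod 23^2.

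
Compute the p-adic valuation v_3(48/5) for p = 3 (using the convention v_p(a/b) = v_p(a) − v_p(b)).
v_3(48/5) = 1

Factor powers of 3 from the numerator and denominator of the reduced fraction: 48 = 3^1 · 16 and 5 = 3^0 · 5. Apply v_p(a/b) = v_p(a) − v_p(b): v_3(48/5) = 1 − 0 = 1.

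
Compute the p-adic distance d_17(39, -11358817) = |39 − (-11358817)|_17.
d_17(39, -11358817) = 1/1419857

Step 1 — x − y = 39 − (-11358817) = 11358856. Step 2 — v_17(11358856) = 5 (factor: 11358856 = (17^5 · 8); the sign does not affect v_p). Step 3 — |x − y|_17 = 17^{-5} = 1/1419857.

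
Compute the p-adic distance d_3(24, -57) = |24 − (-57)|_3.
d_3(24, -57) = 1/81

Step 1 — x − y = 24 − (-57) = 81. Step 2 — v_3(81) = 4 (factor: 81 = (3^4 · 1); the sign does not affect v_p). Step 3 — |x − y|_3 = 3^{-4} = 1/81.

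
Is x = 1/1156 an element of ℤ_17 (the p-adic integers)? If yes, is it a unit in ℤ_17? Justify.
x ∉ ℤ_17 (v_17(x) = -2 < 0)

ℤ_17 = {x ∈ ℚ_17 : v_17(x) ≥ 0} and ℤ_17^× = {x ∈ ℤ_17 : v_17(x) = 0}. Here v_17(1/1156) = v_17(num) − v_17(den) = -2; compare against these criteria.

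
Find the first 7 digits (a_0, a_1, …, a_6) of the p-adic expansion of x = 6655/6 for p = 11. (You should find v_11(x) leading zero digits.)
(a_0, …, a_6) = (0, 0, 0, 10, 1, 9, 1)

v_11(6655/6) = 3, so a_0 = ... = a_2 = 0. Factor out: x = 11^3 · u with u = 5/6 a unit in ℤ_11. Expand u iteratively via a_{v+i} = u_i mod 11, u_{i+1} = (u_i − a_{v+i})/11:
  u_0 = 5/6;  a_3 = 10;  u_1 = (u_0 − 10)/11 = -5/6
  u_1 = -5/6;  a_4 = 1;  u_2 = (u_1 − 1)/11 = -1/6
  u_2 = -1/6;  a_5 = 9;  u_3 = (u_2 − 9)/11 = -5/6
  u_3 = -5/6;  a_6 = 1;  u_4 = (u_3 − 1)/11 = -1/6
Digits: (0, 0, 0, 10, 1, 9, 1).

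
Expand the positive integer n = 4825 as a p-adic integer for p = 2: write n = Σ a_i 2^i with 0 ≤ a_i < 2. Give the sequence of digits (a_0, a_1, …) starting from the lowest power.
(a_0, a_1, …) = (1, 0, 0, 1, 1, 0, 1, 1, 0, 1, 0, 0, 1)

Repeated division by 2 gives the digits low-to-high: 4825 = 1 + 1·2^3 + 1·2^4 + 1·2^6 + 1·2^7 + 1·2^9 + 1·2^12. Digit sequence: (1, 0, 0, 1, 1, 0, 1, 1, 0, 1, 0, 0, 1).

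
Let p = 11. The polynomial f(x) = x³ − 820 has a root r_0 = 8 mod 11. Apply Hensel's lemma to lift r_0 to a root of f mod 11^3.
r_2 = 965 (mod 1331)

Hensel: r_{i+1} = r_i − f(r_i)/f′(r_i) mod 11^{i+2}, where f′(x) = 3x². Iterate:
  r_0 = 8 (mod 11)
  r_1 = 118 (mod 121)
  r_2 = 965 (mod 1331)
Final: r = 965 with f(r) ≡ 0 mod 11^3.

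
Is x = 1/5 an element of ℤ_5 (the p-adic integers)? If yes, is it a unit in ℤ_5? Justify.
x ∉ ℤ_5 (v_5(x) = -1 < 0)

ℤ_5 = {x ∈ ℚ_5 : v_5(x) ≥ 0} and ℤ_5^× = {x ∈ ℤ_5 : v_5(x) = 0}. Here v_5(1/5) = v_5(num) − v_5(den) = -1; compare against these criteria.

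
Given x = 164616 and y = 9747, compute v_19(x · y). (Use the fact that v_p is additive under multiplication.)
v_19(1604512152) = 5

v_p(x) = 3 (factor: 164616 = 19^3 · 24); v_p(y) = 2 (factor: 9747 = 19^2 · 27). Additivity: v_p(xy) = v_p(x) + v_p(y) = 3 + 2 = 5. (Direct check: xy = 1604512152 = 19^5 · (648).)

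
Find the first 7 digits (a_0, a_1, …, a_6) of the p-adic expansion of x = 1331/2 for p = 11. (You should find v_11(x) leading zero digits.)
(a_0, …, a_6) = (0, 0, 0, 6, 5, 5, 5)

v_11(1331/2) = 3, so a_0 = ... = a_2 = 0. Factor out: x = 11^3 · u with u = 1/2 a unit in ℤ_11. Expand u iteratively via a_{v+i} = u_i mod 11, u_{i+1} = (u_i − a_{v+i})/11:
  u_0 = 1/2;  a_3 = 6;  u_1 = (u_0 − 6)/11 = -1/2
  u_1 = -1/2;  a_4 = 5;  u_2 = (u_1 − 5)/11 = -1/2
  u_2 = -1/2;  a_5 = 5;  u_3 = (u_2 − 5)/11 = -1/2
  u_3 = -1/2;  a_6 = 5;  u_4 = (u_3 − 5)/11 = -1/2
Digits: (0, 0, 0, 6, 5, 5, 5).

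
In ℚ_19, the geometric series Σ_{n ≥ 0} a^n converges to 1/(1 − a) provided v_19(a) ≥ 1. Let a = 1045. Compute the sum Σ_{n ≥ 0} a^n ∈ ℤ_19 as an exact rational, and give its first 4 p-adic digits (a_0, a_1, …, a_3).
Σ a^n = 1/(1 − a) = -1/1044;  first 4 digits = (1, 17, 6, 18)

v_19(a) = 1 ≥ 1, so the series converges in ℤ_19 to 1/(1 − a) = 1/(1 − 1045) = -1/1044. Expand this rational in ℤ_19: compute digits iteratively via d_i = x_i mod 19, x_{i+1} = (x_i − d_i)/19. The first 4 digits are (1, 17, 6, 18).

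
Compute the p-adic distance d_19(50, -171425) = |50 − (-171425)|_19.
d_19(50, -171425) = 1/6859

Step 1 — x − y = 50 − (-171425) = 171475. Step 2 — v_19(171475) = 3 (factor: 171475 = (19^3 · 25); the sign does not affect v_p). Step 3 — |x − y|_19 = 19^{-3} = 1/6859.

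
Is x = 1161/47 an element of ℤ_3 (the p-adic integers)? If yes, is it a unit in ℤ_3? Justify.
x ∈ ℤ_3 but not a unit; v_3(x) = 3 > 0

ℤ_3 = {x ∈ ℚ_3 : v_3(x) ≥ 0} and ℤ_3^× = {x ∈ ℤ_3 : v_3(x) = 0}. Here v_3(1161/47) = v_3(num) − v_3(den) = 3; compare against these criteria.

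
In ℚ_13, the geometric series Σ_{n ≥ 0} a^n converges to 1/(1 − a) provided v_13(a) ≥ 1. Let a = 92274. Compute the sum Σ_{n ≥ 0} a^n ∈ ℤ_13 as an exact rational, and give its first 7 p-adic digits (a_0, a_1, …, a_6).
Σ a^n = 1/(1 − a) = -1/92273;  first 7 digits = (1, 0, 0, 3, 3, 0, 9)

v_13(a) = 3 ≥ 1, so the series converges in ℤ_13 to 1/(1 − a) = 1/(1 − 92274) = -1/92273. Expand this rational in ℤ_13: compute digits iteratively via d_i = x_i mod 13, x_{i+1} = (x_i − d_i)/13. The first 7 digits are (1, 0, 0, 3, 3, 0, 9).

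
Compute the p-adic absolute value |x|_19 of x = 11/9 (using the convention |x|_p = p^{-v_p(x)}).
|11/9|_19 = 1

Step 1 — compute v_19(x) by factoring powers of 19 out of the numerator and denominator: v_19(11/9) = 0. Step 2 — apply |x|_p = p^{-v_p(x)} = 19^{0} = 1.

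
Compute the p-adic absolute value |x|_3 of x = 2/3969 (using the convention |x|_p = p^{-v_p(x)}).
|2/3969|_3 = 81

Step 1 — compute v_3(x) by factoring powers of 3 out of the numerator and denominator: v_3(2/3969) = -4. Step 2 — apply |x|_p = p^{-v_p(x)} = 3^{4} = 81.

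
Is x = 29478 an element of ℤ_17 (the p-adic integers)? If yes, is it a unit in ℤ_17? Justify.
x ∈ ℤ_17 but not a unit; v_17(x) = 3 > 0

ℤ_17 = {x ∈ ℚ_17 : v_17(x) ≥ 0} and ℤ_17^× = {x ∈ ℤ_17 : v_17(x) = 0}. Here v_17(29478) = v_17(num) − v_17(den) = 3; compare against these criteria.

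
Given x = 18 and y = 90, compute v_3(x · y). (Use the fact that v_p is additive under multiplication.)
v_3(1620) = 4

v_p(x) = 2 (factor: 18 = 3^2 · 2); v_p(y) = 2 (factor: 90 = 3^2 · 10). Additivity: v_p(xy) = v_p(x) + v_p(y) = 2 + 2 = 4. (Direct check: xy = 1620 = 3^4 · (20).)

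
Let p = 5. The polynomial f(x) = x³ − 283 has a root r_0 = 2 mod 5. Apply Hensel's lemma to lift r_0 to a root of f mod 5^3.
r_2 = 77 (mod 125)

Hensel: r_{i+1} = r_i − f(r_i)/f′(r_i) mod 5^{i+2}, where f′(x) = 3x². Iterate:
  r_0 = 2 (mod 5)
  r_1 = 2 (mod 25)
  r_2 = 77 (mod 125)
Final: r = 77 with f(r) ≡ 0 mod 5^3.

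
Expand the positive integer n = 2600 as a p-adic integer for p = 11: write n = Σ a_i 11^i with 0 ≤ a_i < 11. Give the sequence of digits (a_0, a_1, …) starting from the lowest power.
(a_0, a_1, …) = (4, 5, 10, 1)

Repeated division by 11 gives the digits low-to-high: 2600 = 4 + 5·11^1 + 10·11^2 + 1·11^3. Digit sequence: (4, 5, 10, 1).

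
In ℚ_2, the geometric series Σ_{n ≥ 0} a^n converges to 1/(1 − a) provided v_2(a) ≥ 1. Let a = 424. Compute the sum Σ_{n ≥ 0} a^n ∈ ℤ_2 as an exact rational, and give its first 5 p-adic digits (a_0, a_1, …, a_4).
Σ a^n = 1/(1 − a) = -1/423;  first 5 digits = (1, 0, 0, 1, 0)

v_2(a) = 3 ≥ 1, so the series converges in ℤ_2 to 1/(1 − a) = 1/(1 − 424) = -1/423. Expand this rational in ℤ_2: compute digits iteratively via d_i = x_i mod 2, x_{i+1} = (x_i − d_i)/2. The first 5 digits are (1, 0, 0, 1, 0).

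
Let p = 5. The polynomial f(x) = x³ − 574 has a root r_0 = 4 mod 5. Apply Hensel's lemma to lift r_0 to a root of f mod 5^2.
r_1 = 24 (mod 25)

Hensel: r_{i+1} = r_i − f(r_i)/f′(r_i) mod 5^{i+2}, where f′(x) = 3x². Iterate:
  r_0 = 4 (mod 5)
  r_1 = 24 (mod 25)
Final: r = 24 with f(r) ≡ 0 mod 5^2.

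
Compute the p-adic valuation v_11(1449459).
v_11(1449459) = 5

v_11(n) is the largest exponent k such that 11^k divides n. Factor out: 1449459 = 11^5 · 9. (Sign doesn't affect v_p.) So v_11(1449459) = 5.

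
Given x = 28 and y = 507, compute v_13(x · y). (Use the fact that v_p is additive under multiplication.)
v_13(14196) = 2

v_p(x) = 0 (factor: 28 = 13^0 · 28); v_p(y) = 2 (factor: 507 = 13^2 · 3). Additivity: v_p(xy) = v_p(x) + v_p(y) = 0 + 2 = 2. (Direct check: xy = 14196 = 13^2 · (84).)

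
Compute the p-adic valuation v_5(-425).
v_5(-425) = 2

v_5(n) is the largest exponent k such that 5^k divides n. Factor out: -425 = -5^2 · 17. (Sign doesn't affect v_p.) So v_5(-425) = 2.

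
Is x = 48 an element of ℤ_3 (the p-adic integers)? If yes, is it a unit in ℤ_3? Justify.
x ∈ ℤ_3 but not a unit; v_3(x) = 1 > 0

ℤ_3 = {x ∈ ℚ_3 : v_3(x) ≥ 0} and ℤ_3^× = {x ∈ ℤ_3 : v_3(x) = 0}. Here v_3(48) = v_3(num) − v_3(den) = 1; compare against these criteria.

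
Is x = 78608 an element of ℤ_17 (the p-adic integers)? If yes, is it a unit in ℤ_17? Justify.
x ∈ ℤ_17 but not a unit; v_17(x) = 3 > 0

ℤ_17 = {x ∈ ℚ_17 : v_17(x) ≥ 0} and ℤ_17^× = {x ∈ ℤ_17 : v_17(x) = 0}. Here v_17(78608) = v_17(num) − v_17(den) = 3; compare against these criteria.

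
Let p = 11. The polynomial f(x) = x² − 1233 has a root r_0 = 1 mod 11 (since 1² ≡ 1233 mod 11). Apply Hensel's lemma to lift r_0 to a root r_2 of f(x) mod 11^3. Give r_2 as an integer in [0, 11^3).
r_2 = 1222 (mod 1331)

Hensel's recurrence: r_{i+1} = r_i − f(r_i)·(f′(r_i))^{-1} mod 11^{i+2}, with f′(x) = 2x. Iterate:
  r_0 = 1 (mod 11)
  r_1 = 12 (mod 121)
  r_2 = 1222 (mod 1331)
Final: r_2 = 1222, and one checks f(r_2) ≡ 0 mod 11^3.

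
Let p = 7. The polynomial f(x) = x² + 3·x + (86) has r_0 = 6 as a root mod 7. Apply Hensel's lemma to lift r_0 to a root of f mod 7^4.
r_3 = 748 (mod 2401)

Hensel: r_{i+1} = r_i − f(r_i)·(f′(r_i))^{-1} mod 7^{i+2}, f′(x) = 2x + 3. Iterate:
  r_0 = 6 (mod 7)
  r_1 = 13 (mod 49)
  r_2 = 62 (mod 343)
  r_3 = 748 (mod 2401)
Final: r = 748 satisfies f(r) ≡ 0 mod 7^4.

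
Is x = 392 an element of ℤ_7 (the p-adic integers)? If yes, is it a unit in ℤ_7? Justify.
x ∈ ℤ_7 but not a unit; v_7(x) = 2 > 0

ℤ_7 = {x ∈ ℚ_7 : v_7(x) ≥ 0} and ℤ_7^× = {x ∈ ℤ_7 : v_7(x) = 0}. Here v_7(392) = v_7(num) − v_7(den) = 2; compare against these criteria.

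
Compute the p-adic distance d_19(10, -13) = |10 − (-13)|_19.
d_19(10, -13) = 1

Step 1 — x − y = 10 − (-13) = 23. Step 2 — v_19(23) = 0 (factor: 23 = (19^0 · 23); the sign does not affect v_p). Step 3 — |x − y|_19 = 19^{0} = 1.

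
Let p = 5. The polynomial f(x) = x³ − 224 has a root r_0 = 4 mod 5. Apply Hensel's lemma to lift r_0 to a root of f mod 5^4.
r_3 = 74 (mod 625)

Hensel: r_{i+1} = r_i − f(r_i)/f′(r_i) mod 5^{i+2}, where f′(x) = 3x². Iterate:
  r_0 = 4 (mod 5)
  r_1 = 24 (mod 25)
  r_2 = 74 (mod 125)
  r_3 = 74 (mod 625)
Final: r = 74 with f(r) ≡ 0 mod 5^4.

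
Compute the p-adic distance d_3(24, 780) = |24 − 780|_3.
d_3(24, 780) = 1/27

Step 1 — x − y = 24 − 780 = -756. Step 2 — v_3(-756) = 3 (factor: -756 = −(3^3 · 28); the sign does not affect v_p). Step 3 — |x − y|_3 = 3^{-3} = 1/27.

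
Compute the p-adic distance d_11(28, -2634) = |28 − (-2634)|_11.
d_11(28, -2634) = 1/1331

Step 1 — x − y = 28 − (-2634) = 2662. Step 2 — v_11(2662) = 3 (factor: 2662 = (11^3 · 2); the sign does not affect v_p). Step 3 — |x − y|_11 = 11^{-3} = 1/1331.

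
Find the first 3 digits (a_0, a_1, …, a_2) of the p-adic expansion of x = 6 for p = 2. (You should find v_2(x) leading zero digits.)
(a_0, …, a_2) = (0, 1, 1)

v_2(6) = 1, so a_0 = ... = a_0 = 0. Factor out: x = 2^1 · u with u = 3 a unit in ℤ_2. Expand u iteratively via a_{v+i} = u_i mod 2, u_{i+1} = (u_i − a_{v+i})/2:
  u_0 = 3;  a_1 = 1;  u_1 = (u_0 − 1)/2 = 1
  u_1 = 1;  a_2 = 1;  u_2 = (u_1 − 1)/2 = 0
Digits: (0, 1, 1).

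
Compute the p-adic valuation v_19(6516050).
v_19(6516050) = 4

v_19(n) is the largest exponent k such that 19^k divides n. Factor out: 6516050 = 19^4 · 50. (Sign doesn't affect v_p.) So v_19(6516050) = 4.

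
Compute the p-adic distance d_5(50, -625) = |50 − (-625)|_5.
d_5(50, -625) = 1/25

Step 1 — x − y = 50 − (-625) = 675. Step 2 — v_5(675) = 2 (factor: 675 = (5^2 · 27); the sign does not affect v_p). Step 3 — |x − y|_5 = 5^{-2} = 1/25.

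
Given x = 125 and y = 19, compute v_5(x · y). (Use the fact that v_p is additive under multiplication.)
v_5(2375) = 3

v_p(x) = 3 (factor: 125 = 5^3 · 1); v_p(y) = 0 (factor: 19 = 5^0 · 19). Additivity: v_p(xy) = v_p(x) + v_p(y) = 3 + 0 = 3. (Direct check: xy = 2375 = 5^3 · (19).)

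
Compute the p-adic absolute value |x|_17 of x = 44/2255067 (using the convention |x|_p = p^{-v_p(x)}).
|44/2255067|_17 = 83521

Step 1 — compute v_17(x) by factoring powers of 17 out of the numerator and denominator: v_17(44/2255067) = -4. Step 2 — apply |x|_p = p^{-v_p(x)} = 17^{4} = 83521.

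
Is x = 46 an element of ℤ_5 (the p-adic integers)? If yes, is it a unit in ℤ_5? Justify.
x ∈ ℤ_5^× (unit); v_5(x) = 0

ℤ_5 = {x ∈ ℚ_5 : v_5(x) ≥ 0} and ℤ_5^× = {x ∈ ℤ_5 : v_5(x) = 0}. Here v_5(46) = v_5(num) − v_5(den) = 0; compare against these criteria.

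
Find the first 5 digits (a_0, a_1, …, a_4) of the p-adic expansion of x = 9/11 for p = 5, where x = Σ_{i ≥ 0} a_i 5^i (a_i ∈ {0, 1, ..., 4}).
(a_0, …, a_4) = (4, 3, 2, 4, 0)

v_5(9/11) = 0 (numerator and denominator both coprime to 5), so x ∈ ℤ_5^×. Compute digits iteratively via a_i = x_i mod 5, x_{i+1} = (x_i − a_i)/5, with x_0 = x:
  x_0 = 9/11;  a_0 = 4;  x_1 = (x_0 − 4)/5 = -7/11
  x_1 = -7/11;  a_1 = 3;  x_2 = (x_1 − 3)/5 = -8/11
  x_2 = -8/11;  a_2 = 2;  x_3 = (x_2 − 2)/5 = -6/11
  x_3 = -6/11;  a_3 = 4;  x_4 = (x_3 − 4)/5 = -10/11
  x_4 = -10/11;  a_4 = 0;  x_5 = (x_4 − 0)/5 = -2/11
Digits: (4, 3, 2, 4, 0).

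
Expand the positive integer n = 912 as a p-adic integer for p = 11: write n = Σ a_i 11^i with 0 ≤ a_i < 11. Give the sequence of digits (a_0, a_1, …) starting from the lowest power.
(a_0, a_1, …) = (10, 5, 7)

Repeated division by 11 gives the digits low-to-high: 912 = 10 + 5·11^1 + 7·11^2. Digit sequence: (10, 5, 7).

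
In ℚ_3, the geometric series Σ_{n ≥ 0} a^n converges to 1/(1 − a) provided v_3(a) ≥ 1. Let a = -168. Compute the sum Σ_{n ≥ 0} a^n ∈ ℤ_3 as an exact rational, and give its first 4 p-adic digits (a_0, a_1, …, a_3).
Σ a^n = 1/(1 − a) = 1/169;  first 4 digits = (1, 1, 0, 2)

v_3(a) = 1 ≥ 1, so the series converges in ℤ_3 to 1/(1 − a) = 1/(1 − (-168)) = 1/169. Expand this rational in ℤ_3: compute digits iteratively via d_i = x_i mod 3, x_{i+1} = (x_i − d_i)/3. The first 4 digits are (1, 1, 0, 2).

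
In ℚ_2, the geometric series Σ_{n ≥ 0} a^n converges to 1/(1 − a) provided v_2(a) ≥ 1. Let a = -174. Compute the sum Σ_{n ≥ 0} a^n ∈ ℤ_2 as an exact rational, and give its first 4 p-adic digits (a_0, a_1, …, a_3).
Σ a^n = 1/(1 − a) = 1/175;  first 4 digits = (1, 1, 1, 1)

v_2(a) = 1 ≥ 1, so the series converges in ℤ_2 to 1/(1 − a) = 1/(1 − (-174)) = 1/175. Expand this rational in ℤ_2: compute digits iteratively via d_i = x_i mod 2, x_{i+1} = (x_i − d_i)/2. The first 4 digits are (1, 1, 1, 1).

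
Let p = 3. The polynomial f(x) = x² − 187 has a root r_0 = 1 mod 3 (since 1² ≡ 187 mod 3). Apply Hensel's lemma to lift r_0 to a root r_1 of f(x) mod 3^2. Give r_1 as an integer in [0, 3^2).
r_1 = 4 (mod 9)

Hensel's recurrence: r_{i+1} = r_i − f(r_i)·(f′(r_i))^{-1} mod 3^{i+2}, with f′(x) = 2x. Iterate:
  r_0 = 1 (mod 3)
  r_1 = 4 (mod 9)
Final: r_1 = 4, and one checks f(r_1) ≡ 0 mod 3^2.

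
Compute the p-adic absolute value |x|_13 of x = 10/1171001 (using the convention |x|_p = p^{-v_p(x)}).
|10/1171001|_13 = 28561

Step 1 — compute v_13(x) by factoring powers of 13 out of the numerator and denominator: v_13(10/1171001) = -4. Step 2 — apply |x|_p = p^{-v_p(x)} = 13^{4} = 28561.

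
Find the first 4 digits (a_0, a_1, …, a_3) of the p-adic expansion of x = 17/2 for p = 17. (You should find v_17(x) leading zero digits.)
(a_0, …, a_3) = (0, 9, 8, 8)

v_17(17/2) = 1, so a_0 = ... = a_0 = 0. Factor out: x = 17^1 · u with u = 1/2 a unit in ℤ_17. Expand u iteratively via a_{v+i} = u_i mod 17, u_{i+1} = (u_i − a_{v+i})/17:
  u_0 = 1/2;  a_1 = 9;  u_1 = (u_0 − 9)/17 = -1/2
  u_1 = -1/2;  a_2 = 8;  u_2 = (u_1 − 8)/17 = -1/2
  u_2 = -1/2;  a_3 = 8;  u_3 = (u_2 − 8)/17 = -1/2
Digits: (0, 9, 8, 8).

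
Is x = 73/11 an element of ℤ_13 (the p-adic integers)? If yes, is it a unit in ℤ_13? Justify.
x ∈ ℤ_13^× (unit); v_13(x) = 0

ℤ_13 = {x ∈ ℚ_13 : v_13(x) ≥ 0} and ℤ_13^× = {x ∈ ℤ_13 : v_13(x) = 0}. Here v_13(73/11) = v_13(num) − v_13(den) = 0; compare against these criteria.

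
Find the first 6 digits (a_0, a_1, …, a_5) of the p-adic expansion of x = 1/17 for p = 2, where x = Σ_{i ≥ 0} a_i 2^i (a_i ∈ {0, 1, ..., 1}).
(a_0, …, a_5) = (1, 0, 0, 0, 1, 1)

v_2(1/17) = 0 (numerator and denominator both coprime to 2), so x ∈ ℤ_2^×. Compute digits iteratively via a_i = x_i mod 2, x_{i+1} = (x_i − a_i)/2, with x_0 = x:
  x_0 = 1/17;  a_0 = 1;  x_1 = (x_0 − 1)/2 = -8/17
  x_1 = -8/17;  a_1 = 0;  x_2 = (x_1 − 0)/2 = -4/17
  x_2 = -4/17;  a_2 = 0;  x_3 = (x_2 − 0)/2 = -2/17
  x_3 = -2/17;  a_3 = 0;  x_4 = (x_3 − 0)/2 = -1/17
  x_4 = -1/17;  a_4 = 1;  x_5 = (x_4 − 1)/2 = -9/17
  x_5 = -9/17;  a_5 = 1;  x_6 = (x_5 − 1)/2 = -13/17
Digits: (1, 0, 0, 0, 1, 1).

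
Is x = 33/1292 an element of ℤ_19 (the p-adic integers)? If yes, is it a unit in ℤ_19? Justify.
x ∉ ℤ_19 (v_19(x) = -1 < 0)

ℤ_19 = {x ∈ ℚ_19 : v_19(x) ≥ 0} and ℤ_19^× = {x ∈ ℤ_19 : v_19(x) = 0}. Here v_19(33/1292) = v_19(num) − v_19(den) = -1; compare against these criteria.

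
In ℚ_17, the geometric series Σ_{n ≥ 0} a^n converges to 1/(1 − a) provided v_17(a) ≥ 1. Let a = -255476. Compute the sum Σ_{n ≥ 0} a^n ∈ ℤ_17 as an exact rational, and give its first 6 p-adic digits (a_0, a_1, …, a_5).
Σ a^n = 1/(1 − a) = 1/255477;  first 6 digits = (1, 0, 0, 16, 13, 16)

v_17(a) = 3 ≥ 1, so the series converges in ℤ_17 to 1/(1 − a) = 1/(1 − (-255476)) = 1/255477. Expand this rational in ℤ_17: compute digits iteratively via d_i = x_i mod 17, x_{i+1} = (x_i − d_i)/17. The first 6 digits are (1, 0, 0, 16, 13, 16).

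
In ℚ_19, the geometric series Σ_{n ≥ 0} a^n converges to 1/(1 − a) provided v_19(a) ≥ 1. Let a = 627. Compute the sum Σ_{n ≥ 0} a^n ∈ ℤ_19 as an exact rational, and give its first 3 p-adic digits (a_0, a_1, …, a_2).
Σ a^n = 1/(1 − a) = -1/626;  first 3 digits = (1, 14, 7)

v_19(a) = 1 ≥ 1, so the series converges in ℤ_19 to 1/(1 − a) = 1/(1 − 627) = -1/626. Expand this rational in ℤ_19: compute digits iteratively via d_i = x_i mod 19, x_{i+1} = (x_i − d_i)/19. The first 3 digits are (1, 14, 7).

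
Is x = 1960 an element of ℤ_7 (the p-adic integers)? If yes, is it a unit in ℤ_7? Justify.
x ∈ ℤ_7 but not a unit; v_7(x) = 2 > 0

ℤ_7 = {x ∈ ℚ_7 : v_7(x) ≥ 0} and ℤ_7^× = {x ∈ ℤ_7 : v_7(x) = 0}. Here v_7(1960) = v_7(num) − v_7(den) = 2; compare against these criteria.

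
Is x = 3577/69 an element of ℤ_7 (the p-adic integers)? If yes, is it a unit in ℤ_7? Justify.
x ∈ ℤ_7 but not a unit; v_7(x) = 2 > 0

ℤ_7 = {x ∈ ℚ_7 : v_7(x) ≥ 0} and ℤ_7^× = {x ∈ ℤ_7 : v_7(x) = 0}. Here v_7(3577/69) = v_7(num) − v_7(den) = 2; compare against these criteria.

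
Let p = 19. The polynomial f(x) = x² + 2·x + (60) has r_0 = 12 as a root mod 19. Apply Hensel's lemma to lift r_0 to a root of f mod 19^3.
r_2 = 1836 (mod 6859)

Hensel: r_{i+1} = r_i − f(r_i)·(f′(r_i))^{-1} mod 19^{i+2}, f′(x) = 2x + 2. Iterate:
  r_0 = 12 (mod 19)
  r_1 = 31 (mod 361)
  r_2 = 1836 (mod 6859)
Final: r = 1836 satisfies f(r) ≡ 0 mod 19^3.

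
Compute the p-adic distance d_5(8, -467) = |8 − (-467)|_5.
d_5(8, -467) = 1/25

Step 1 — x − y = 8 − (-467) = 475. Step 2 — v_5(475) = 2 (factor: 475 = (5^2 · 19); the sign does not affect v_p). Step 3 — |x − y|_5 = 5^{-2} = 1/25.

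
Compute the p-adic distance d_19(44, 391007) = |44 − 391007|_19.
d_19(44, 391007) = 1/130321

Step 1 — x − y = 44 − 391007 = -390963. Step 2 — v_19(-390963) = 4 (factor: -390963 = −(19^4 · 3); the sign does not affect v_p). Step 3 — |x − y|_19 = 19^{-4} = 1/130321.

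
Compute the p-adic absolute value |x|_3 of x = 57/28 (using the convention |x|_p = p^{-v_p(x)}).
|57/28|_3 = 1/3

Step 1 — compute v_3(x) by factoring powers of 3 out of the numerator and denominator: v_3(57/28) = 1. Step 2 — apply |x|_p = p^{-v_p(x)} = 3^{-1} = 1/3.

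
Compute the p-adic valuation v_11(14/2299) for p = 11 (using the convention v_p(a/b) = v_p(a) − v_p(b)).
v_11(14/2299) = -2

Factor powers of 11 from the numerator and denominator of the reduced fraction: 14 = 11^0 · 14 and 2299 = 11^2 · 19. Apply v_p(a/b) = v_p(a) − v_p(b): v_11(14/2299) = 0 − 2 = -2.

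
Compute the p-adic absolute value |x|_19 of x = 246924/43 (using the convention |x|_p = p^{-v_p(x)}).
|246924/43|_19 = 1/6859

Step 1 — compute v_19(x) by factoring powers of 19 out of the numerator and denominator: v_19(246924/43) = 3. Step 2 — apply |x|_p = p^{-v_p(x)} = 19^{-3} = 1/6859.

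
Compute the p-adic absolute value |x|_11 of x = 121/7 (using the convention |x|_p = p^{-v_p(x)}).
|121/7|_11 = 1/121

Step 1 — compute v_11(x) by factoring powers of 11 out of the numerator and denominator: v_11(121/7) = 2. Step 2 — apply |x|_p = p^{-v_p(x)} = 11^{-2} = 1/121.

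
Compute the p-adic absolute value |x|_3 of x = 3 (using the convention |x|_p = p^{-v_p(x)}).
|3|_3 = 1/3

Step 1 — compute v_3(x) by factoring powers of 3 out of the numerator and denominator: v_3(3) = 1. Step 2 — apply |x|_p = p^{-v_p(x)} = 3^{-1} = 1/3.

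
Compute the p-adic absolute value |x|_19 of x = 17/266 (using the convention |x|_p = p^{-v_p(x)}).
|17/266|_19 = 19

Step 1 — compute v_19(x) by factoring powers of 19 out of the numerator and denominator: v_19(17/266) = -1. Step 2 — apply |x|_p = p^{-v_p(x)} = 19^{1} = 19.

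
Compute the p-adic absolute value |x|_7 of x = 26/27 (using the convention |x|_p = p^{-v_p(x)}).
|26/27|_7 = 1

Step 1 — compute v_7(x) by factoring powers of 7 out of the numerator and denominator: v_7(26/27) = 0. Step 2 — apply |x|_p = p^{-v_p(x)} = 7^{0} = 1.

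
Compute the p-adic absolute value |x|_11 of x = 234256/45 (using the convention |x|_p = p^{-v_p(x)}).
|234256/45|_11 = 1/14641

Step 1 — compute v_11(x) by factoring powers of 11 out of the numerator and denominator: v_11(234256/45) = 4. Step 2 — apply |x|_p = p^{-v_p(x)} = 11^{-4} = 1/14641.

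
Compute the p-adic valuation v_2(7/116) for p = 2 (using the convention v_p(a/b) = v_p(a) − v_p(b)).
v_2(7/116) = -2

Factor powers of 2 from the numerator and denominator of the reduced fraction: 7 = 2^0 · 7 and 116 = 2^2 · 29. Apply v_p(a/b) = v_p(a) − v_p(b): v_2(7/116) = 0 − 2 = -2.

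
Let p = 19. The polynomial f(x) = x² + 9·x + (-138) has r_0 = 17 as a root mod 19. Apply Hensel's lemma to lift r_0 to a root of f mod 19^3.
r_2 = 5660 (mod 6859)

Hensel: r_{i+1} = r_i − f(r_i)·(f′(r_i))^{-1} mod 19^{i+2}, f′(x) = 2x + 9. Iterate:
  r_0 = 17 (mod 19)
  r_1 = 245 (mod 361)
  r_2 = 5660 (mod 6859)
Final: r = 5660 satisfies f(r) ≡ 0 mod 19^3.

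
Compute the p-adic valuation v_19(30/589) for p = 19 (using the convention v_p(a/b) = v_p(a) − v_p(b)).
v_19(30/589) = -1

Factor powers of 19 from the numerator and denominator of the reduced fraction: 30 = 19^0 · 30 and 589 = 19^1 · 31. Apply v_p(a/b) = v_p(a) − v_p(b): v_19(30/589) = 0 − 1 = -1.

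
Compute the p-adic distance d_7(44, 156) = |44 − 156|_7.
d_7(44, 156) = 1/7

Step 1 — x − y = 44 − 156 = -112. Step 2 — v_7(-112) = 1 (factor: -112 = −(7^1 · 16); the sign does not affect v_p). Step 3 — |x − y|_7 = 7^{-1} = 1/7.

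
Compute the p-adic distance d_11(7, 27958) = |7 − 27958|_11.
d_11(7, 27958) = 1/1331

Step 1 — x − y = 7 − 27958 = -27951. Step 2 — v_11(-27951) = 3 (factor: -27951 = −(11^3 · 21); the sign does not affect v_p). Step 3 — |x − y|_11 = 11^{-3} = 1/1331.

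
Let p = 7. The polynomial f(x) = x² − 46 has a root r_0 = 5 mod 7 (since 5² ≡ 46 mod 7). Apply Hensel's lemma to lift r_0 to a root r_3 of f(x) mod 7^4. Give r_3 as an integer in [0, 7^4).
r_3 = 208 (mod 2401)

Hensel's recurrence: r_{i+1} = r_i − f(r_i)·(f′(r_i))^{-1} mod 7^{i+2}, with f′(x) = 2x. Iterate:
  r_0 = 5 (mod 7)
  r_1 = 12 (mod 49)
  r_2 = 208 (mod 343)
  r_3 = 208 (mod 2401)
Final: r_3 = 208, and one checks f(r_3) ≡ 0 mod 7^4.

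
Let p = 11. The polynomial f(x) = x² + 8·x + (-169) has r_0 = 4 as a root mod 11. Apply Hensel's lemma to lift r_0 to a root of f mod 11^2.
r_1 = 4 (mod 121)

Hensel: r_{i+1} = r_i − f(r_i)·(f′(r_i))^{-1} mod 11^{i+2}, f′(x) = 2x + 8. Iterate:
  r_0 = 4 (mod 11)
  r_1 = 4 (mod 121)
Final: r = 4 satisfies f(r) ≡ 0 mod 11^2.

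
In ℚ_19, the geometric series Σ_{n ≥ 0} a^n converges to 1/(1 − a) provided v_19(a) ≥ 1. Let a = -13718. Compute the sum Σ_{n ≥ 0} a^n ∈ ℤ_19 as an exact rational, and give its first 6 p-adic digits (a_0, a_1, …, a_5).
Σ a^n = 1/(1 − a) = 1/13719;  first 6 digits = (1, 0, 0, 17, 18, 18)

v_19(a) = 3 ≥ 1, so the series converges in ℤ_19 to 1/(1 − a) = 1/(1 − (-13718)) = 1/13719. Expand this rational in ℤ_19: compute digits iteratively via d_i = x_i mod 19, x_{i+1} = (x_i − d_i)/19. The first 6 digits are (1, 0, 0, 17, 18, 18).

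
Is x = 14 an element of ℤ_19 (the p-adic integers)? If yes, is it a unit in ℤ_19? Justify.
x ∈ ℤ_19^× (unit); v_19(x) = 0

ℤ_19 = {x ∈ ℚ_19 : v_19(x) ≥ 0} and ℤ_19^× = {x ∈ ℤ_19 : v_19(x) = 0}. Here v_19(14) = v_19(num) − v_19(den) = 0; compare against these criteria.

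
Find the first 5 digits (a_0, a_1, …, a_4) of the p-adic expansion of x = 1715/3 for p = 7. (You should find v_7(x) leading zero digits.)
(a_0, …, a_4) = (0, 0, 0, 4, 2)

v_7(1715/3) = 3, so a_0 = ... = a_2 = 0. Factor out: x = 7^3 · u with u = 5/3 a unit in ℤ_7. Expand u iteratively via a_{v+i} = u_i mod 7, u_{i+1} = (u_i − a_{v+i})/7:
  u_0 = 5/3;  a_3 = 4;  u_1 = (u_0 − 4)/7 = -1/3
  u_1 = -1/3;  a_4 = 2;  u_2 = (u_1 − 2)/7 = -1/3
Digits: (0, 0, 0, 4, 2).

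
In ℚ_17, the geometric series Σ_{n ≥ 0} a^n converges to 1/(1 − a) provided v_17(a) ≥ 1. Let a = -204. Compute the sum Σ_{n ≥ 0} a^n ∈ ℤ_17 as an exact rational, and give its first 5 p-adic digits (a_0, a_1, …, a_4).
Σ a^n = 1/(1 − a) = 1/205;  first 5 digits = (1, 5, 7, 14, 13)

v_17(a) = 1 ≥ 1, so the series converges in ℤ_17 to 1/(1 − a) = 1/(1 − (-204)) = 1/205. Expand this rational in ℤ_17: compute digits iteratively via d_i = x_i mod 17, x_{i+1} = (x_i − d_i)/17. The first 5 digits are (1, 5, 7, 14, 13).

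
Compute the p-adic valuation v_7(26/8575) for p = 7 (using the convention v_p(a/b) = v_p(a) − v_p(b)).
v_7(26/8575) = -3

Factor powers of 7 from the numerator and denominator of the reduced fraction: 26 = 7^0 · 26 and 8575 = 7^3 · 25. Apply v_p(a/b) = v_p(a) − v_p(b): v_7(26/8575) = 0 − 3 = -3.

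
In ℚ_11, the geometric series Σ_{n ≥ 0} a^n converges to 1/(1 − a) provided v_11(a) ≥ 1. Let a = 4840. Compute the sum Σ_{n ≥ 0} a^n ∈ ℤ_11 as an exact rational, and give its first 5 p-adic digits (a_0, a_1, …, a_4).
Σ a^n = 1/(1 − a) = -1/4839;  first 5 digits = (1, 0, 7, 3, 5)

v_11(a) = 2 ≥ 1, so the series converges in ℤ_11 to 1/(1 − a) = 1/(1 − 4840) = -1/4839. Expand this rational in ℤ_11: compute digits iteratively via d_i = x_i mod 11, x_{i+1} = (x_i − d_i)/11. The first 5 digits are (1, 0, 7, 3, 5).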